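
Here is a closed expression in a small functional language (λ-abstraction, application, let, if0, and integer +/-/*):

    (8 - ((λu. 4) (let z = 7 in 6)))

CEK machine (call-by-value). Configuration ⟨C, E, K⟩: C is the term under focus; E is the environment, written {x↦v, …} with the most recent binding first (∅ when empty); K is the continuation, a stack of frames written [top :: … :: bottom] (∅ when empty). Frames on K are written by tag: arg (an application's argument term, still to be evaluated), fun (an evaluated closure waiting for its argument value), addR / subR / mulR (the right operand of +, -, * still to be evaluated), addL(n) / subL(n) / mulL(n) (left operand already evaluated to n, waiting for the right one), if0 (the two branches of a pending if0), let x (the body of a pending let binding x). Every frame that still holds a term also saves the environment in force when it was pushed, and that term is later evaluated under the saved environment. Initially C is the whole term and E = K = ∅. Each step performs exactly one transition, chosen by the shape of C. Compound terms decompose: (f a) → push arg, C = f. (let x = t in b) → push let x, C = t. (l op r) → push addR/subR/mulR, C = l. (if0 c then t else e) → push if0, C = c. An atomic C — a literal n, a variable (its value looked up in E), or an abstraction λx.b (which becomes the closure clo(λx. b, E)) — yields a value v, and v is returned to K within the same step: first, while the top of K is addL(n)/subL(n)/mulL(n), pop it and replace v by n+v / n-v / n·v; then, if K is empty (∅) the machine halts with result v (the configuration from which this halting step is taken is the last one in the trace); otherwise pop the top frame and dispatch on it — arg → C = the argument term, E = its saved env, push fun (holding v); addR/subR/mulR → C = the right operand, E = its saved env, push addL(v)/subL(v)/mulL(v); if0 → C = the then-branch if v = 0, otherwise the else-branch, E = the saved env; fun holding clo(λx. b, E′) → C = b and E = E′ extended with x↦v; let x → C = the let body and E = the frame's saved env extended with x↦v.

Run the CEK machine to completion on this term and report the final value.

Answer: 4

Machine steps:
step 0: <C=(8 - ((λu. 4) (let z = 7 in 6))), E=∅, K=∅>
step 1: <C=8, E=∅, K=[subR]>
step 2: <C=((λu. 4) (let z = 7 in 6)), E=∅, K=[subL(8)]>
step 3: <C=(λu. 4), E=∅, K=[arg :: subL(8)]>
step 4: <C=(let z = 7 in 6), E=∅, K=[fun :: subL(8)]>
step 5: <C=7, E=∅, K=[let z :: fun :: subL(8)]>
step 6: <C=6, E={z↦7}, K=[fun :: subL(8)]>
step 7: <C=4, E={u↦6}, K=[subL(8)]>
→ final value 4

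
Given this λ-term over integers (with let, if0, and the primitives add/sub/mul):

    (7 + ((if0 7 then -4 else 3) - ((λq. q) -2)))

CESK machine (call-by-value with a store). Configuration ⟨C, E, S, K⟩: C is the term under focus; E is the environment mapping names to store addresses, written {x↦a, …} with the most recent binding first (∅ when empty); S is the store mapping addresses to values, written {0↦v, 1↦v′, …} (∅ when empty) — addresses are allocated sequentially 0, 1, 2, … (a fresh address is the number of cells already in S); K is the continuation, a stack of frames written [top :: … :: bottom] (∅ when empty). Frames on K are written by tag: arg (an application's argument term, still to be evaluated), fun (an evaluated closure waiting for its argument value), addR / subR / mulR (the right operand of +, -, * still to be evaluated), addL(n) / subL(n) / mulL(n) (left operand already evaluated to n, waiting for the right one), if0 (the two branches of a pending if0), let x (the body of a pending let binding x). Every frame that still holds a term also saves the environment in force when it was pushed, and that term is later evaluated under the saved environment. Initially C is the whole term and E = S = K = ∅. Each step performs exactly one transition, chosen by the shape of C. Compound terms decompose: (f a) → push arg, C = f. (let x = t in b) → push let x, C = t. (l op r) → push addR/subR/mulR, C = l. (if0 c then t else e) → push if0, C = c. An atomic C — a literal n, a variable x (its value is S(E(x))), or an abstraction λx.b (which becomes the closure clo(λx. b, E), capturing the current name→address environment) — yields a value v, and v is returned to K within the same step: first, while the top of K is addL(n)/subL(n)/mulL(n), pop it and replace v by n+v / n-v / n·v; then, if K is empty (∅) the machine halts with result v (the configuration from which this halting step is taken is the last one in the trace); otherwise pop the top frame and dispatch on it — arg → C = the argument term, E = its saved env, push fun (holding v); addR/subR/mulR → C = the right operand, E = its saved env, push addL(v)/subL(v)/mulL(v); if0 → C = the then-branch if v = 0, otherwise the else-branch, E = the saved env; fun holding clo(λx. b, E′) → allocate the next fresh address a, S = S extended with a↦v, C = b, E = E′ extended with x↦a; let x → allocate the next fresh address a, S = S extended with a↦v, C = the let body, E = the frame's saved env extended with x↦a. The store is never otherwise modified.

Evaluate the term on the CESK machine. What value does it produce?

step 0: <C=(7 + ((if0 7 then -4 else 3) - ((λq. q) -2))), E=∅, S=∅, K=∅>
step 1: <C=7, E=∅, S=∅, K=[addR]>
step 2: <C=((if0 7 then -4 else 3) - ((λq. q) -2)), E=∅, S=∅, K=[addL(7)]>
step 3: <C=(if0 7 then -4 else 3), E=∅, S=∅, K=[subR :: addL(7)]>
step 4: <C=7, E=∅, S=∅, K=[if0 :: subR :: addL(7)]>
step 5: <C=3, E=∅, S=∅, K=[subR :: addL(7)]>
step 6: <C=((λq. q) -2), E=∅, S=∅, K=[subL(3) :: addL(7)]>
step 7: <C=(λq. q), E=∅, S=∅, K=[arg :: subL(3) :: addL(7)]>
step 8: <C=-2, E=∅, S=∅, K=[fun :: subL(3) :: addL(7)]>
step 9: <C=q, E={q↦0}, S={0↦-2}, K=[subL(3) :: addL(7)]>
→ final value 12

Answer: 12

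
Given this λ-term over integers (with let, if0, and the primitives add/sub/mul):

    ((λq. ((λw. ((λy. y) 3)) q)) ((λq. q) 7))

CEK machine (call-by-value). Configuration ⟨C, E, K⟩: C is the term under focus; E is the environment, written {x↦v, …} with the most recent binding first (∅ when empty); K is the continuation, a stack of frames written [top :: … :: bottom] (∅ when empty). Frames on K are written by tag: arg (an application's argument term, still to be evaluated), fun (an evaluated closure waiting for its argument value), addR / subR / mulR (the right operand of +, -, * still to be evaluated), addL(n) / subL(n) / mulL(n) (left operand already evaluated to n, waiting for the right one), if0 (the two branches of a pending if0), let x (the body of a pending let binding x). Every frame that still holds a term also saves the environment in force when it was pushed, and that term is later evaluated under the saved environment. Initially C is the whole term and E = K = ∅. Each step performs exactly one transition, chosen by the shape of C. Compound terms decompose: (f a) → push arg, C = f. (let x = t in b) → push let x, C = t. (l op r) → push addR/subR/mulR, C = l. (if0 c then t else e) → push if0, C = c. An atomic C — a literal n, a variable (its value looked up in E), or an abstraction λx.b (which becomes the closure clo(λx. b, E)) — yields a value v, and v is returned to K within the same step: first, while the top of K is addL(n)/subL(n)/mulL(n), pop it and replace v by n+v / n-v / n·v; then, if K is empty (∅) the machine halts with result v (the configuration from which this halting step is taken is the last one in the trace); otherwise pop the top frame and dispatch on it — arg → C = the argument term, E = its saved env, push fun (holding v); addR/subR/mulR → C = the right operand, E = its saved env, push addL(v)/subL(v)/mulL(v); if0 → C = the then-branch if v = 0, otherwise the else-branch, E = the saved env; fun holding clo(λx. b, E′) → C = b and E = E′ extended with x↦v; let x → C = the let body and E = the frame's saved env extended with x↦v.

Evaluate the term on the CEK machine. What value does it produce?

step 0: <C=((λq. ((λw. ((λy. y) 3)) q)) ((λq. q) 7)), E=∅, K=∅>
step 1: <C=(λq. ((λw. ((λy. y) 3)) q)), E=∅, K=[arg]>
step 2: <C=((λq. q) 7), E=∅, K=[fun]>
step 3: <C=(λq. q), E=∅, K=[arg :: fun]>
step 4: <C=7, E=∅, K=[fun :: fun]>
step 5: <C=q, E={q↦7}, K=[fun]>
step 6: <C=((λw. ((λy. y) 3)) q), E={q↦7}, K=∅>
step 7: <C=(λw. ((λy. y) 3)), E={q↦7}, K=[arg]>
step 8: <C=q, E={q↦7}, K=[fun]>
step 9: <C=((λy. y) 3), E={w↦7, q↦7}, K=∅>
step 10: <C=(λy. y), E={w↦7, q↦7}, K=[arg]>
step 11: <C=3, E={w↦7, q↦7}, K=[fun]>
step 12: <C=y, E={y↦3, w↦7, q↦7}, K=∅>
→ final value 3

Answer: 3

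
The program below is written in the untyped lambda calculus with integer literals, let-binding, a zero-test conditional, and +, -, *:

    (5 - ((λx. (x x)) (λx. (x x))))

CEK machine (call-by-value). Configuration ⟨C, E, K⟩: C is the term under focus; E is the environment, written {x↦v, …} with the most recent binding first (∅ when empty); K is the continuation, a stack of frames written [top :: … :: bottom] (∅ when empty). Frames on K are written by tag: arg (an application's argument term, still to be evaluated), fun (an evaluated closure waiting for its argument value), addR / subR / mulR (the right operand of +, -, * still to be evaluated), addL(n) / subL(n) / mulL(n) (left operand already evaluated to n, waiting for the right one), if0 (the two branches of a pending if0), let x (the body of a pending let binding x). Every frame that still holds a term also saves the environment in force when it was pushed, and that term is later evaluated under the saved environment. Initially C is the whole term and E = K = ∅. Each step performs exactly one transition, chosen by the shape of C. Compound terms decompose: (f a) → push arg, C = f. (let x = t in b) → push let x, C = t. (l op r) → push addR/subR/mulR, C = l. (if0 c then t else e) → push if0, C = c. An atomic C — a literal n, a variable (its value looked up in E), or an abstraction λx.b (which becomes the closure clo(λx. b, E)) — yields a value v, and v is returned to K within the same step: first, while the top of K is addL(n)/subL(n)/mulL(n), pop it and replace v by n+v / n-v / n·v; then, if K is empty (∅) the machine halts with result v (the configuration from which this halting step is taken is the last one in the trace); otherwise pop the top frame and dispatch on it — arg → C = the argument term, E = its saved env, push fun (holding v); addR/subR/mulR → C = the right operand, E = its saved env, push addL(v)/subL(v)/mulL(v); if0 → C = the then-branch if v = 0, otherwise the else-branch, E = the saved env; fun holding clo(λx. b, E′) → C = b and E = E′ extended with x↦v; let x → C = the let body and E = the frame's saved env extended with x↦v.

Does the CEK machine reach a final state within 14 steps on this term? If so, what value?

t=0: <C=(5 - ((λx. (x x)) (λx. (x x)))), E=∅, K=∅>
t=1: <C=5, E=∅, K=[subR]>
t=2: <C=((λx. (x x)) (λx. (x x))), E=∅, K=[subL(5)]>
t=3: <C=(λx. (x x)), E=∅, K=[arg :: subL(5)]>
t=4: <C=(λx. (x x)), E=∅, K=[fun :: subL(5)]>
t=5: <C=(x x), E={x↦clo(λx. (x x), ∅)}, K=[subL(5)]>
t=6: <C=x, E={x↦clo(λx. (x x), ∅)}, K=[arg :: subL(5)]>
t=7: <C=x, E={x↦clo(λx. (x x), ∅)}, K=[fun :: subL(5)]>
… configuration repeats with period 3 (steps 5–7 recur indefinitely) …

Answer: DIVERGES (no final state within 14 steps)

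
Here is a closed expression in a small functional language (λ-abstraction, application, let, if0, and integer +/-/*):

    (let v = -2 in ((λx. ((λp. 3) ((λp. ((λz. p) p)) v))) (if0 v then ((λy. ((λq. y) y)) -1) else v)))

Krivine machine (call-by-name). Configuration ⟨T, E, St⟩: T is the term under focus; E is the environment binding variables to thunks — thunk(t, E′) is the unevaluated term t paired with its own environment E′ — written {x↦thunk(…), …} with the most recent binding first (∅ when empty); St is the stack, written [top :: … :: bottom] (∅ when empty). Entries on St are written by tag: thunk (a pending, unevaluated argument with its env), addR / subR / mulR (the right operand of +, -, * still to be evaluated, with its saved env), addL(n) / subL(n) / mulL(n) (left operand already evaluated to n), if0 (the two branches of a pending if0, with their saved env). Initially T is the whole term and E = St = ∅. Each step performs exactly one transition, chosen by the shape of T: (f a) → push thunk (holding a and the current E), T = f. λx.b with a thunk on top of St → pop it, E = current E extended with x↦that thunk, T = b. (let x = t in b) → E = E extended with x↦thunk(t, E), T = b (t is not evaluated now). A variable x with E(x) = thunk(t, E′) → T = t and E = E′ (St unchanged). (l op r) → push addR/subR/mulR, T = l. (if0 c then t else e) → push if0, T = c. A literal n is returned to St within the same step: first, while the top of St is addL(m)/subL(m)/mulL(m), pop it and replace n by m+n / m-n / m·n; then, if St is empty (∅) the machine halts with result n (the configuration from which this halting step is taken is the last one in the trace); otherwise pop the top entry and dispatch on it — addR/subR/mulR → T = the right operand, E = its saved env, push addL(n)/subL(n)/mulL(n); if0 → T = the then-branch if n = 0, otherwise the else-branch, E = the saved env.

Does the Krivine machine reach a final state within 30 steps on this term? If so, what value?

Answer: 3

Machine steps:
[0] ⟨T=(let v = -2 in ((λx. ((λp. 3) ((λp. ((λz. p) p)) v))) (if0 v then ((λy. ((λq. y) y)) -1) else v))); E=∅; St=∅⟩
[1] ⟨T=((λx. ((λp. 3) ((λp. ((λz. p) p)) v))) (if0 v then ((λy. ((λq. y) y)) -1) else v)); E={v↦thunk(-2, ∅)}; St=∅⟩
[2] ⟨T=(λx. ((λp. 3) ((λp. ((λz. p) p)) v))); E={v↦thunk(-2, ∅)}; St=[thunk]⟩
[3] ⟨T=((λp. 3) ((λp. ((λz. p) p)) v)); E={x↦thunk((if0 v then ((λy. ((λq. y) y)) -1) else v), {v↦thunk(-2, ∅)}), v↦thunk(-2, ∅)}; St=∅⟩
[4] ⟨T=(λp. 3); E={x↦thunk((if0 v then ((λy. ((λq. y) y)) -1) else v), {v↦thunk(-2, ∅)}), v↦thunk(-2, ∅)}; St=[thunk]⟩
[5] ⟨T=3; E={p↦thunk(((λp. ((λz. p) p)) v), {x↦thunk((if0 v then ((λy. ((λq. y) y)) -1) else v), {v↦thunk(-2, ∅)}), v↦thunk(-2, ∅)}), x↦thunk((if0 v then ((λy. ((λq. y) y)) -1) else v), {v↦thunk(-2, ∅)}), v↦thunk(-2, ∅)}; St=∅⟩
→ final value 3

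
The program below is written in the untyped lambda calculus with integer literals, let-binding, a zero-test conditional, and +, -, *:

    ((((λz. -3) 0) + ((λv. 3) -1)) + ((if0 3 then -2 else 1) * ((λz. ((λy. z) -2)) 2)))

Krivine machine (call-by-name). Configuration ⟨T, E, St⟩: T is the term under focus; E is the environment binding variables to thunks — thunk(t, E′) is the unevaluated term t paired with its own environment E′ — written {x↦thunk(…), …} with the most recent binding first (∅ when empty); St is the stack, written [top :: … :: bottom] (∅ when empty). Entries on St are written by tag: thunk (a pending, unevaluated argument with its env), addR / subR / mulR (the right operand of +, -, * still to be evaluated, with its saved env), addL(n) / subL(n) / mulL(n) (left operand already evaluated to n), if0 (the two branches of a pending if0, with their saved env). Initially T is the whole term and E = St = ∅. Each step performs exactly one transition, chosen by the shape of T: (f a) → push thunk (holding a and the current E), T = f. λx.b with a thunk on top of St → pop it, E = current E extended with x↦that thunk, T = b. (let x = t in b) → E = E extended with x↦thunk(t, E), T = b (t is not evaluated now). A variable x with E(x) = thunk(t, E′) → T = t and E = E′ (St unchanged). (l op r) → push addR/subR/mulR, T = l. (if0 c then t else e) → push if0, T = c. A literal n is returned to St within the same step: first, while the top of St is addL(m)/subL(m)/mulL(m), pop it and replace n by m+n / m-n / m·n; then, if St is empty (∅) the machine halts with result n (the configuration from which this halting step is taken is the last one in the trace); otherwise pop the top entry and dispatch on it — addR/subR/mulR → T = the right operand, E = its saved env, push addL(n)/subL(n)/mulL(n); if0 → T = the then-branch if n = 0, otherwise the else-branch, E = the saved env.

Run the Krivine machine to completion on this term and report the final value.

[0] ⟨T=((((λz. -3) 0) + ((λv. 3) -1)) + ((if0 3 then -2 else 1) * ((λz. ((λy. z) -2)) 2))); E=∅; St=∅⟩
[1] ⟨T=(((λz. -3) 0) + ((λv. 3) -1)); E=∅; St=[addR]⟩
[2] ⟨T=((λz. -3) 0); E=∅; St=[addR :: addR]⟩
[3] ⟨T=(λz. -3); E=∅; St=[thunk :: addR :: addR]⟩
[4] ⟨T=-3; E={z↦thunk(0, ∅)}; St=[addR :: addR]⟩
[5] ⟨T=((λv. 3) -1); E=∅; St=[addL(-3) :: addR]⟩
[6] ⟨T=(λv. 3); E=∅; St=[thunk :: addL(-3) :: addR]⟩
[7] ⟨T=3; E={v↦thunk(-1, ∅)}; St=[addL(-3) :: addR]⟩
[8] ⟨T=((if0 3 then -2 else 1) * ((λz. ((λy. z) -2)) 2)); E=∅; St=[addL(0)]⟩
[9] ⟨T=(if0 3 then -2 else 1); E=∅; St=[mulR :: addL(0)]⟩
[10] ⟨T=3; E=∅; St=[if0 :: mulR :: addL(0)]⟩
[11] ⟨T=1; E=∅; St=[mulR :: addL(0)]⟩
[12] ⟨T=((λz. ((λy. z) -2)) 2); E=∅; St=[mulL(1) :: addL(0)]⟩
[13] ⟨T=(λz. ((λy. z) -2)); E=∅; St=[thunk :: mulL(1) :: addL(0)]⟩
[14] ⟨T=((λy. z) -2); E={z↦thunk(2, ∅)}; St=[mulL(1) :: addL(0)]⟩
[15] ⟨T=(λy. z); E={z↦thunk(2, ∅)}; St=[thunk :: mulL(1) :: addL(0)]⟩
[16] ⟨T=z; E={y↦thunk(-2, {z↦thunk(2, ∅)}), z↦thunk(2, ∅)}; St=[mulL(1) :: addL(0)]⟩
[17] ⟨T=2; E=∅; St=[mulL(1) :: addL(0)]⟩
→ final value 2

Answer: 2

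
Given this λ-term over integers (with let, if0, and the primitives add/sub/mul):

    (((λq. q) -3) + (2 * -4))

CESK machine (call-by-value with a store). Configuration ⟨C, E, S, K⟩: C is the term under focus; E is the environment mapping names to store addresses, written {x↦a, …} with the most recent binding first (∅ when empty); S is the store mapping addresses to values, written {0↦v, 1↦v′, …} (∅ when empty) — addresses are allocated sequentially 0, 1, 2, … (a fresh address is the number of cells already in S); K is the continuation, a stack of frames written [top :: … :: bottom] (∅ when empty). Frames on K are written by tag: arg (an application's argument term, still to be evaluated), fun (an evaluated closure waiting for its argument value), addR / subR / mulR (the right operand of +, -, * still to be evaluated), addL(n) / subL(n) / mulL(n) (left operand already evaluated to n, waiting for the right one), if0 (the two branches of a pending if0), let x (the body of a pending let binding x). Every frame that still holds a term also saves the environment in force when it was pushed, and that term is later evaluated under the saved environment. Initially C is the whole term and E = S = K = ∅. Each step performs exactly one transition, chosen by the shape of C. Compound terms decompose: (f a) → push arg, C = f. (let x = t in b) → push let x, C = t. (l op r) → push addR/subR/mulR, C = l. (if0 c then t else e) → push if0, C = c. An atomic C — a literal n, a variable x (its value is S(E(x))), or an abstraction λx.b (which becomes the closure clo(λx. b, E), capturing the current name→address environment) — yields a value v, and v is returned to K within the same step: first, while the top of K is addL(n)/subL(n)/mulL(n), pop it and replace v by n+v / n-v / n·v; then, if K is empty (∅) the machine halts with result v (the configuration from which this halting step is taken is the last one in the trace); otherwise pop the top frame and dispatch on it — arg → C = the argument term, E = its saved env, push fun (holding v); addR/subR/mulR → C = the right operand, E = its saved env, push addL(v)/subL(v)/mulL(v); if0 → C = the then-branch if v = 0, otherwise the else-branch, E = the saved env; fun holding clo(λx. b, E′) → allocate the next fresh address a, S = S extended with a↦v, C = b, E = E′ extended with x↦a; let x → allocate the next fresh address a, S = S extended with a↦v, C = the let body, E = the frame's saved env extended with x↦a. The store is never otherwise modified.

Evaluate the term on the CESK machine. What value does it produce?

t=0: ⟨C=(((λq. q) -3) + (2 * -4)); E=∅; S=∅; K=∅⟩
t=1: ⟨C=((λq. q) -3); E=∅; S=∅; K=[addR]⟩
t=2: ⟨C=(λq. q); E=∅; S=∅; K=[arg :: addR]⟩
t=3: ⟨C=-3; E=∅; S=∅; K=[fun :: addR]⟩
t=4: ⟨C=q; E={q↦0}; S={0↦-3}; K=[addR]⟩
t=5: ⟨C=(2 * -4); E=∅; S={0↦-3}; K=[addL(-3)]⟩
t=6: ⟨C=2; E=∅; S={0↦-3}; K=[mulR :: addL(-3)]⟩
t=7: ⟨C=-4; E=∅; S={0↦-3}; K=[mulL(2) :: addL(-3)]⟩
→ final value -11

Answer: -11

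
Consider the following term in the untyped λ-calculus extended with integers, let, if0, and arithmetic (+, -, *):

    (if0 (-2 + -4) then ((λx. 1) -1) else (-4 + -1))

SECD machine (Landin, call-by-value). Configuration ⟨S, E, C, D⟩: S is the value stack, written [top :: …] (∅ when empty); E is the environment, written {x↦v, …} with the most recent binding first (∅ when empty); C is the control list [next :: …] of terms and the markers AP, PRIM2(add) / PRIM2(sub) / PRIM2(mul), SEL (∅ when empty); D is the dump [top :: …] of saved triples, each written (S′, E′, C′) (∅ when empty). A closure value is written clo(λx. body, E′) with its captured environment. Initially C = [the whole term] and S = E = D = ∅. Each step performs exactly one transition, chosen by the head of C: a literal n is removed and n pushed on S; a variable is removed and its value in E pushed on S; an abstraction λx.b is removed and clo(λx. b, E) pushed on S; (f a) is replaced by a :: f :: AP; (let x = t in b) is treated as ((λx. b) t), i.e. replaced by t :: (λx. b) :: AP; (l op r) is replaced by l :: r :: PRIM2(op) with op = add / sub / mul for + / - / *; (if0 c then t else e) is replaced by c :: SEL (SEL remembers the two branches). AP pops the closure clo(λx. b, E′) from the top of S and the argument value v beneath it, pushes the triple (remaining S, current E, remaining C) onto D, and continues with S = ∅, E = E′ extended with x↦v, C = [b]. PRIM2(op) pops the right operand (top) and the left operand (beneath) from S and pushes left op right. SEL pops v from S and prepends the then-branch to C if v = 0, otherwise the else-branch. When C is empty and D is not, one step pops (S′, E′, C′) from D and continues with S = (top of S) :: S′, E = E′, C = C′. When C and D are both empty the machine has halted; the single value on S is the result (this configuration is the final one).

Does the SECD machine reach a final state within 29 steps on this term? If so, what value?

Answer: -5

Machine steps:
step 0: <S=∅, E=∅, C=[(if0 (-2 + -4) then ((λx. 1) -1) else (-4 + -1))], D=∅>
step 1: <S=∅, E=∅, C=[(-2 + -4) :: SEL], D=∅>
step 2: <S=∅, E=∅, C=[-2 :: -4 :: PRIM2(add) :: SEL], D=∅>
step 3: <S=[-2], E=∅, C=[-4 :: PRIM2(add) :: SEL], D=∅>
step 4: <S=[-4 :: -2], E=∅, C=[PRIM2(add) :: SEL], D=∅>
step 5: <S=[-6], E=∅, C=[SEL], D=∅>
step 6: <S=∅, E=∅, C=[(-4 + -1)], D=∅>
step 7: <S=∅, E=∅, C=[-4 :: -1 :: PRIM2(add)], D=∅>
step 8: <S=[-4], E=∅, C=[-1 :: PRIM2(add)], D=∅>
step 9: <S=[-1 :: -4], E=∅, C=[PRIM2(add)], D=∅>
step 10: <S=[-5], E=∅, C=∅, D=∅>
→ final value -5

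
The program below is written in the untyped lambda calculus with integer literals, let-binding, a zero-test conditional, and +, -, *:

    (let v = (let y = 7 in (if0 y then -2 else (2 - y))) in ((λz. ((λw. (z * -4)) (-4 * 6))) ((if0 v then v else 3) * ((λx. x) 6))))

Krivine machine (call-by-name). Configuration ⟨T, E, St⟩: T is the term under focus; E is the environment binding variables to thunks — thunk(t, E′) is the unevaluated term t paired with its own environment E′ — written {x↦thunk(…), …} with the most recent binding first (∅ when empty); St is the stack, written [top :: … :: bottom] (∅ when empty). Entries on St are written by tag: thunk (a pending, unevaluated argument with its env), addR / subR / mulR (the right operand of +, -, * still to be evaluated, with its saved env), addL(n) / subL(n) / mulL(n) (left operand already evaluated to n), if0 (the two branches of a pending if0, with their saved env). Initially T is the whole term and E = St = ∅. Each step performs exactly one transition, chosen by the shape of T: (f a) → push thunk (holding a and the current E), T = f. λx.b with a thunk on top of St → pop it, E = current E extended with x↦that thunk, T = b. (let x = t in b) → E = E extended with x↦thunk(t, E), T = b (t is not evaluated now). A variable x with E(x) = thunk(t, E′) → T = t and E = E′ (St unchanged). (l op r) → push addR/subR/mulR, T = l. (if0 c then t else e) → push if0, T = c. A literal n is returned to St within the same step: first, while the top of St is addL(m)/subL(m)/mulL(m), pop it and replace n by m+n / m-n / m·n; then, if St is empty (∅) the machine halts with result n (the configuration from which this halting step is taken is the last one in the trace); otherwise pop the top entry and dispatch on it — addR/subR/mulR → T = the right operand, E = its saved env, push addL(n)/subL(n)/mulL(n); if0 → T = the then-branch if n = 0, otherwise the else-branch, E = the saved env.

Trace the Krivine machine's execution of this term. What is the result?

Answer: -72

Execution trace:
0. [T=(let v = (let y = 7 in (if0 y then -2 else (2 - y))) in ((λz. ((λw. (z * -4)) (-4 * 6))) ((if0 v then v else 3) * ((λx. x) 6)))) | E=∅ | St=∅]
1. [T=((λz. ((λw. (z * -4)) (-4 * 6))) ((if0 v then v else 3) * ((λx. x) 6))) | E={v↦thunk((let y = 7 in (if0 y then -2 else (2 - y))), ∅)} | St=∅]
2. [T=(λz. ((λw. (z * -4)) (-4 * 6))) | E={v↦thunk((let y = 7 in (if0 y then -2 else (2 - y))), ∅)} | St=[thunk]]
3. [T=((λw. (z * -4)) (-4 * 6)) | E={z↦thunk(((if0 v then v else 3) * ((λx. x) 6)), {v↦thunk((let y = 7 in (if0 y then -2 else (2 - y))), ∅)}), v↦thunk((let y = 7 in (if0 y then -2 else (2 - y))), ∅)} | St=∅]
4. [T=(λw. (z * -4)) | E={z↦thunk(((if0 v then v else 3) * ((λx. x) 6)), {v↦thunk((let y = 7 in (if0 y then -2 else (2 - y))), ∅)}), v↦thunk((let y = 7 in (if0 y then -2 else (2 - y))), ∅)} | St=[thunk]]
5. [T=(z * -4) | E={w↦thunk((-4 * 6), {z↦thunk(((if0 v then v else 3) * ((λx. x) 6)), {v↦thunk((let y = 7 in (if0 y then -2 else (2 - y))), ∅)}), v↦thunk((let y = 7 in (if0 y then -2 else (2 - y))), ∅)}), z↦thunk(((if0 v then v else 3) * ((λx. x) 6)), {v↦thunk((let y = 7 in (if0 y then -2 else (2 - y))), ∅)}), v↦thunk((let y = 7 in (if0 y then -2 else (2 - y))), ∅)} | St=∅]
6. [T=z | E={w↦thunk((-4 * 6), {z↦thunk(((if0 v then v else 3) * ((λx. x) 6)), {v↦thunk((let y = 7 in (if0 y then -2 else (2 - y))), ∅)}), v↦thunk((let y = 7 in (if0 y then -2 else (2 - y))), ∅)}), z↦thunk(((if0 v then v else 3) * ((λx. x) 6)), {v↦thunk((let y = 7 in (if0 y then -2 else (2 - y))), ∅)}), v↦thunk((let y = 7 in (if0 y then -2 else (2 - y))), ∅)} | St=[mulR]]
7. [T=((if0 v then v else 3) * ((λx. x) 6)) | E={v↦thunk((let y = 7 in (if0 y then -2 else (2 - y))), ∅)} | St=[mulR]]
8. [T=(if0 v then v else 3) | E={v↦thunk((let y = 7 in (if0 y then -2 else (2 - y))), ∅)} | St=[mulR :: mulR]]
9. [T=v | E={v↦thunk((let y = 7 in (if0 y then -2 else (2 - y))), ∅)} | St=[if0 :: mulR :: mulR]]
10. [T=(let y = 7 in (if0 y then -2 else (2 - y))) | E=∅ | St=[if0 :: mulR :: mulR]]
11. [T=(if0 y then -2 else (2 - y)) | E={y↦thunk(7, ∅)} | St=[if0 :: mulR :: mulR]]
12. [T=y | E={y↦thunk(7, ∅)} | St=[if0 :: if0 :: mulR :: mulR]]
13. [T=7 | E=∅ | St=[if0 :: if0 :: mulR :: mulR]]
14. [T=(2 - y) | E={y↦thunk(7, ∅)} | St=[if0 :: mulR :: mulR]]
15. [T=2 | E={y↦thunk(7, ∅)} | St=[subR :: if0 :: mulR :: mulR]]
16. [T=y | E={y↦thunk(7, ∅)} | St=[subL(2) :: if0 :: mulR :: mulR]]
17. [T=7 | E=∅ | St=[subL(2) :: if0 :: mulR :: mulR]]
18. [T=3 | E={v↦thunk((let y = 7 in (if0 y then -2 else (2 - y))), ∅)} | St=[mulR :: mulR]]
19. [T=((λx. x) 6) | E={v↦thunk((let y = 7 in (if0 y then -2 else (2 - y))), ∅)} | St=[mulL(3) :: mulR]]
20. [T=(λx. x) | E={v↦thunk((let y = 7 in (if0 y then -2 else (2 - y))), ∅)} | St=[thunk :: mulL(3) :: mulR]]
21. [T=x | E={x↦thunk(6, {v↦thunk((let y = 7 in (if0 y then -2 else (2 - y))), ∅)}), v↦thunk((let y = 7 in (if0 y then -2 else (2 - y))), ∅)} | St=[mulL(3) :: mulR]]
22. [T=6 | E={v↦thunk((let y = 7 in (if0 y then -2 else (2 - y))), ∅)} | St=[mulL(3) :: mulR]]
23. [T=-4 | E={w↦thunk((-4 * 6), {z↦thunk(((if0 v then v else 3) * ((λx. x) 6)), {v↦thunk((let y = 7 in (if0 y then -2 else (2 - y))), ∅)}), v↦thunk((let y = 7 in (if0 y then -2 else (2 - y))), ∅)}), z↦thunk(((if0 v then v else 3) * ((λx. x) 6)), {v↦thunk((let y = 7 in (if0 y then -2 else (2 - y))), ∅)}), v↦thunk((let y = 7 in (if0 y then -2 else (2 - y))), ∅)} | St=[mulL(18)]]
→ final value -72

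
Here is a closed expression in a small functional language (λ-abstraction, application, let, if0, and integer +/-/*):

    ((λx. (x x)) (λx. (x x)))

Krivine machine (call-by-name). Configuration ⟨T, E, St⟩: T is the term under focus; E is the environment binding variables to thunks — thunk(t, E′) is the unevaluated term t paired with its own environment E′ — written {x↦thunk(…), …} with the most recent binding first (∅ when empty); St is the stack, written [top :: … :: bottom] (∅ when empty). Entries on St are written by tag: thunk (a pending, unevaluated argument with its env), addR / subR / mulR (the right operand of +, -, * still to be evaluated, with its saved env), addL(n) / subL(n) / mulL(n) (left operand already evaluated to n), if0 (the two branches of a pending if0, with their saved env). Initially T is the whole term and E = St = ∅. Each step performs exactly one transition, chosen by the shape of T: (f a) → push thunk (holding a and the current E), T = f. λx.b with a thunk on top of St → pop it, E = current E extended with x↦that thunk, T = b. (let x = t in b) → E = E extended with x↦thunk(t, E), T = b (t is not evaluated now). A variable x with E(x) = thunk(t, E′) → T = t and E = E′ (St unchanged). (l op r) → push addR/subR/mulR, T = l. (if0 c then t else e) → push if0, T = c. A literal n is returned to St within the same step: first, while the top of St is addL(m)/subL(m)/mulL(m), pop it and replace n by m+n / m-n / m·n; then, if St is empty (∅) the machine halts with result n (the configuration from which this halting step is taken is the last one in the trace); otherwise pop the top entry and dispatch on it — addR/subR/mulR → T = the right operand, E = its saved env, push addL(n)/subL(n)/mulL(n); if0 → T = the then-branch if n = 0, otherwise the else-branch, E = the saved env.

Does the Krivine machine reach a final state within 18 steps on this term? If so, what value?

Answer: DIVERGES (no final state within 18 steps)

Derivation:
0. [T=((λx. (x x)) (λx. (x x))) | E=∅ | St=∅]
1. [T=(λx. (x x)) | E=∅ | St=[thunk]]
2. [T=(x x) | E={x↦thunk((λx. (x x)), ∅)} | St=∅]
3. [T=x | E={x↦thunk((λx. (x x)), ∅)} | St=[thunk]]
4. [T=(λx. (x x)) | E=∅ | St=[thunk]]
5. [T=(x x) | E={x↦thunk(x, {x↦thunk((λx. (x x)), ∅)})} | St=∅]
6. [T=x | E={x↦thunk(x, {x↦thunk((λx. (x x)), ∅)})} | St=[thunk]]
7. [T=x | E={x↦thunk((λx. (x x)), ∅)} | St=[thunk]]
8. [T=(λx. (x x)) | E=∅ | St=[thunk]]
9. [T=(x x) | E={x↦thunk(x, {x↦thunk(x, {x↦thunk((λx. (x x)), ∅)})})} | St=∅]
10. [T=x | E={x↦thunk(x, {x↦thunk(x, {x↦thunk((λx. (x x)), ∅)})})} | St=[thunk]]
11. [T=x | E={x↦thunk(x, {x↦thunk((λx. (x x)), ∅)})} | St=[thunk]]
12. [T=x | E={x↦thunk((λx. (x x)), ∅)} | St=[thunk]]
13. [T=(λx. (x x)) | E=∅ | St=[thunk]]
14. [T=(x x) | E={x↦thunk(x, {x↦thunk(x, {x↦thunk(x, {x↦thunk((λx. (x x)), ∅)})})})} | St=∅]
15. [T=x | E={x↦thunk(x, {x↦thunk(x, {x↦thunk(x, {x↦thunk((λx. (x x)), ∅)})})})} | St=[thunk]]
16. [T=x | E={x↦thunk(x, {x↦thunk(x, {x↦thunk((λx. (x x)), ∅)})})} | St=[thunk]]
17. [T=x | E={x↦thunk(x, {x↦thunk((λx. (x x)), ∅)})} | St=[thunk]]
18. [T=x | E={x↦thunk((λx. (x x)), ∅)} | St=[thunk]]
→ 18 transitions taken and the configuration is still not final: no result within 18 steps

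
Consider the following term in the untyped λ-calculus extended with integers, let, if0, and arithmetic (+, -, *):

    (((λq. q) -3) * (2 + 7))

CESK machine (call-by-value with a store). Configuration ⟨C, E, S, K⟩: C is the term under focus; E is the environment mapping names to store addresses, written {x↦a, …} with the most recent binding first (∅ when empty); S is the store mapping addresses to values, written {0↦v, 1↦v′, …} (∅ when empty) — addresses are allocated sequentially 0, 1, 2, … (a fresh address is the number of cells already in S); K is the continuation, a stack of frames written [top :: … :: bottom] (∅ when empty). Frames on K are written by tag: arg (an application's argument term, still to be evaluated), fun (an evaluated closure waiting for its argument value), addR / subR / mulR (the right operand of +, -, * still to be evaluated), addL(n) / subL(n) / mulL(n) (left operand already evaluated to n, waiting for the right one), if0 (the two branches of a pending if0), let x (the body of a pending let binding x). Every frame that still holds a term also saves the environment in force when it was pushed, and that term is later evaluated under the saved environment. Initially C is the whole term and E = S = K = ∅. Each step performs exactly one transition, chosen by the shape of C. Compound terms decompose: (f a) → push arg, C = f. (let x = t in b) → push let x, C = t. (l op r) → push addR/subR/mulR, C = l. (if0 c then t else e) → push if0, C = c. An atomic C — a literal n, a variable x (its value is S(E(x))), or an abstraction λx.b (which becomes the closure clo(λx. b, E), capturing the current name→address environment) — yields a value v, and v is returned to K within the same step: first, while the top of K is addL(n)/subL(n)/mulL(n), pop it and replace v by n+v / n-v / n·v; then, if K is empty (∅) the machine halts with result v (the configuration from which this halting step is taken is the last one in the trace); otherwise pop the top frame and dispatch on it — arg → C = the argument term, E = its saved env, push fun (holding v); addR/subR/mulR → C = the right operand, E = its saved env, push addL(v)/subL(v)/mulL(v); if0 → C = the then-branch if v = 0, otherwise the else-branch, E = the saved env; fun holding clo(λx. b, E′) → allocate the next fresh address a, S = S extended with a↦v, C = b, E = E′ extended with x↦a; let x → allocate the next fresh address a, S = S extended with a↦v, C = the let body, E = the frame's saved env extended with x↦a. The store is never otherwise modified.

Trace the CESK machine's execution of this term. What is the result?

Answer: -27

Execution trace:
0. [C=(((λq. q) -3) * (2 + 7)) | E=∅ | S=∅ | K=∅]
1. [C=((λq. q) -3) | E=∅ | S=∅ | K=[mulR]]
2. [C=(λq. q) | E=∅ | S=∅ | K=[arg :: mulR]]
3. [C=-3 | E=∅ | S=∅ | K=[fun :: mulR]]
4. [C=q | E={q↦0} | S={0↦-3} | K=[mulR]]
5. [C=(2 + 7) | E=∅ | S={0↦-3} | K=[mulL(-3)]]
6. [C=2 | E=∅ | S={0↦-3} | K=[addR :: mulL(-3)]]
7. [C=7 | E=∅ | S={0↦-3} | K=[addL(2) :: mulL(-3)]]
→ final value -27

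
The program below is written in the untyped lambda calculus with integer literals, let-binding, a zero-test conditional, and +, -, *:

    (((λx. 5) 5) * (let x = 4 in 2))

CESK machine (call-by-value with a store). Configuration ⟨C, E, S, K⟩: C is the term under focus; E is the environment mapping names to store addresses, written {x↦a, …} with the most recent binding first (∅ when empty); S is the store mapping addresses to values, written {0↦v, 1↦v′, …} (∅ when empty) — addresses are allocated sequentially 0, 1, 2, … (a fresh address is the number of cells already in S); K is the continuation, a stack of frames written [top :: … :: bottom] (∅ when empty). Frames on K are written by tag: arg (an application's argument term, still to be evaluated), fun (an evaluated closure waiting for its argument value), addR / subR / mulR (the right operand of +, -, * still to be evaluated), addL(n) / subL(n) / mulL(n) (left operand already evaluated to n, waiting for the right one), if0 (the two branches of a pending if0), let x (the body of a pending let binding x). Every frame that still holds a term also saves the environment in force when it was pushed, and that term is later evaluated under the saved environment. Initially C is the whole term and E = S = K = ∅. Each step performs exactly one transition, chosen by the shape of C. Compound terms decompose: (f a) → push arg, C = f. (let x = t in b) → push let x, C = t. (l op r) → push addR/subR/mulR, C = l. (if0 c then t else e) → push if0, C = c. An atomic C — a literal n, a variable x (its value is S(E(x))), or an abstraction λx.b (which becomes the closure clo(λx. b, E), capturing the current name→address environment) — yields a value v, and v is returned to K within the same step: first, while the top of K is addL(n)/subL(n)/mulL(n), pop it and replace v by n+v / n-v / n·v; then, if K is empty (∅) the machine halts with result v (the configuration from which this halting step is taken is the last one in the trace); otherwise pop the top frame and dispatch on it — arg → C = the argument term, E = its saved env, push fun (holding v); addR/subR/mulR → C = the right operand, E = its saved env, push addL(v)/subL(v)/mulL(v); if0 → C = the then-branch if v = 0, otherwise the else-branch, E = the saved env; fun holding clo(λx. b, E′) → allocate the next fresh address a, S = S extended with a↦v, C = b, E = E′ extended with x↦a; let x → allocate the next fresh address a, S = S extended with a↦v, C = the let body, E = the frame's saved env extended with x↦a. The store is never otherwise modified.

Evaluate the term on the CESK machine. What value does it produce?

t=0: [C=(((λx. 5) 5) * (let x = 4 in 2)) | E=∅ | S=∅ | K=∅]
t=1: [C=((λx. 5) 5) | E=∅ | S=∅ | K=[mulR]]
t=2: [C=(λx. 5) | E=∅ | S=∅ | K=[arg :: mulR]]
t=3: [C=5 | E=∅ | S=∅ | K=[fun :: mulR]]
t=4: [C=5 | E={x↦0} | S={0↦5} | K=[mulR]]
t=5: [C=(let x = 4 in 2) | E=∅ | S={0↦5} | K=[mulL(5)]]
t=6: [C=4 | E=∅ | S={0↦5} | K=[let x :: mulL(5)]]
t=7: [C=2 | E={x↦1} | S={0↦5, 1↦4} | K=[mulL(5)]]
→ final value 10

Answer: 10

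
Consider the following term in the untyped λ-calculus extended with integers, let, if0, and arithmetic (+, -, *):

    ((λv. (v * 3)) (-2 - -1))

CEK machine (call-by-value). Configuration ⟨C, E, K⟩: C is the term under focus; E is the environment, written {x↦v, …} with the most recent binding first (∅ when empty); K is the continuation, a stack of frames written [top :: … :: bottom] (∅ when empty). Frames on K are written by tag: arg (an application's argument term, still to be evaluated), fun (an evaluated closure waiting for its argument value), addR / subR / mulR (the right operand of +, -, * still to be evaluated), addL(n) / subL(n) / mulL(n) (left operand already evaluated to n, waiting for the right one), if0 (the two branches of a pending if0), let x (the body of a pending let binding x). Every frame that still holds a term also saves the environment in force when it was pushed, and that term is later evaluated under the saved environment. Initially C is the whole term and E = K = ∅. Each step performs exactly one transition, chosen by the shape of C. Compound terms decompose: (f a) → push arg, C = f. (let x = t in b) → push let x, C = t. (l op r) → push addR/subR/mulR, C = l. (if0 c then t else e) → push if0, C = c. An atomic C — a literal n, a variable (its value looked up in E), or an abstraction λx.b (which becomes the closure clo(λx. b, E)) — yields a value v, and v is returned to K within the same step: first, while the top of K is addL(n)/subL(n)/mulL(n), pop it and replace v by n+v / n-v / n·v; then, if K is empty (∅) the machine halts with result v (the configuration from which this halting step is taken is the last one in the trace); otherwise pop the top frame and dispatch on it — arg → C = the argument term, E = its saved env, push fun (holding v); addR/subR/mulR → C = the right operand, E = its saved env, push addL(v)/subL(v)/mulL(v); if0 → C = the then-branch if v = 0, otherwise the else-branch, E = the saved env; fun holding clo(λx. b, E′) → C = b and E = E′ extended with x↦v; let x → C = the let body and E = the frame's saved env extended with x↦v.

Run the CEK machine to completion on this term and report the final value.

step 0: <C=((λv. (v * 3)) (-2 - -1)), E=∅, K=∅>
step 1: <C=(λv. (v * 3)), E=∅, K=[arg]>
step 2: <C=(-2 - -1), E=∅, K=[fun]>
step 3: <C=-2, E=∅, K=[subR :: fun]>
step 4: <C=-1, E=∅, K=[subL(-2) :: fun]>
step 5: <C=(v * 3), E={v↦-1}, K=∅>
step 6: <C=v, E={v↦-1}, K=[mulR]>
step 7: <C=3, E={v↦-1}, K=[mulL(-1)]>
→ final value -3

Answer: -3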